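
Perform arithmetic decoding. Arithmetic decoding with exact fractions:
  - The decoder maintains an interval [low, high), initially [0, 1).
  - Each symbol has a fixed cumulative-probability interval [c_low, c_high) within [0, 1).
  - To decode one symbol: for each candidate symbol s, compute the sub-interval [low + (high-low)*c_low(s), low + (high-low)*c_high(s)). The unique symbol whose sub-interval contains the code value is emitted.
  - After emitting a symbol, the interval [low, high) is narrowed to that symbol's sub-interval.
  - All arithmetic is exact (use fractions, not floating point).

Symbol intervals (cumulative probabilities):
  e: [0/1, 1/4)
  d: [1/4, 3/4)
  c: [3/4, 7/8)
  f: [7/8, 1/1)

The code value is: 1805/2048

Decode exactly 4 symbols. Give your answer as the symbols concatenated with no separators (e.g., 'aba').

Step 1: interval [0/1, 1/1), width = 1/1 - 0/1 = 1/1
  'e': [0/1 + 1/1*0/1, 0/1 + 1/1*1/4) = [0/1, 1/4)
  'd': [0/1 + 1/1*1/4, 0/1 + 1/1*3/4) = [1/4, 3/4)
  'c': [0/1 + 1/1*3/4, 0/1 + 1/1*7/8) = [3/4, 7/8)
  'f': [0/1 + 1/1*7/8, 0/1 + 1/1*1/1) = [7/8, 1/1) <- contains code 1805/2048
  emit 'f', narrow to [7/8, 1/1)
Step 2: interval [7/8, 1/1), width = 1/1 - 7/8 = 1/8
  'e': [7/8 + 1/8*0/1, 7/8 + 1/8*1/4) = [7/8, 29/32) <- contains code 1805/2048
  'd': [7/8 + 1/8*1/4, 7/8 + 1/8*3/4) = [29/32, 31/32)
  'c': [7/8 + 1/8*3/4, 7/8 + 1/8*7/8) = [31/32, 63/64)
  'f': [7/8 + 1/8*7/8, 7/8 + 1/8*1/1) = [63/64, 1/1)
  emit 'e', narrow to [7/8, 29/32)
Step 3: interval [7/8, 29/32), width = 29/32 - 7/8 = 1/32
  'e': [7/8 + 1/32*0/1, 7/8 + 1/32*1/4) = [7/8, 113/128) <- contains code 1805/2048
  'd': [7/8 + 1/32*1/4, 7/8 + 1/32*3/4) = [113/128, 115/128)
  'c': [7/8 + 1/32*3/4, 7/8 + 1/32*7/8) = [115/128, 231/256)
  'f': [7/8 + 1/32*7/8, 7/8 + 1/32*1/1) = [231/256, 29/32)
  emit 'e', narrow to [7/8, 113/128)
Step 4: interval [7/8, 113/128), width = 113/128 - 7/8 = 1/128
  'e': [7/8 + 1/128*0/1, 7/8 + 1/128*1/4) = [7/8, 449/512)
  'd': [7/8 + 1/128*1/4, 7/8 + 1/128*3/4) = [449/512, 451/512)
  'c': [7/8 + 1/128*3/4, 7/8 + 1/128*7/8) = [451/512, 903/1024) <- contains code 1805/2048
  'f': [7/8 + 1/128*7/8, 7/8 + 1/128*1/1) = [903/1024, 113/128)
  emit 'c', narrow to [451/512, 903/1024)

Answer: feec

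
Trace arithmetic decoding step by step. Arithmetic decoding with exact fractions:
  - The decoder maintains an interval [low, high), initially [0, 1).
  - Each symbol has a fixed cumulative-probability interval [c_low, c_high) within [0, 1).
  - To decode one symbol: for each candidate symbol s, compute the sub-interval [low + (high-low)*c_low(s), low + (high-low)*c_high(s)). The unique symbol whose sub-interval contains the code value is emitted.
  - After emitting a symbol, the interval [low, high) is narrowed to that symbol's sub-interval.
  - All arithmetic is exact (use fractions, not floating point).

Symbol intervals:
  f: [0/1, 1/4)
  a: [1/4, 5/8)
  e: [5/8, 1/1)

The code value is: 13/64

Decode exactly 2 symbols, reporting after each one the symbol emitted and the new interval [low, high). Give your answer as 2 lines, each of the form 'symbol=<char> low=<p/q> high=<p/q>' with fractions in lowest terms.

Answer: symbol=f low=0/1 high=1/4
symbol=e low=5/32 high=1/4

Derivation:
Step 1: interval [0/1, 1/1), width = 1/1 - 0/1 = 1/1
  'f': [0/1 + 1/1*0/1, 0/1 + 1/1*1/4) = [0/1, 1/4) <- contains code 13/64
  'a': [0/1 + 1/1*1/4, 0/1 + 1/1*5/8) = [1/4, 5/8)
  'e': [0/1 + 1/1*5/8, 0/1 + 1/1*1/1) = [5/8, 1/1)
  emit 'f', narrow to [0/1, 1/4)
Step 2: interval [0/1, 1/4), width = 1/4 - 0/1 = 1/4
  'f': [0/1 + 1/4*0/1, 0/1 + 1/4*1/4) = [0/1, 1/16)
  'a': [0/1 + 1/4*1/4, 0/1 + 1/4*5/8) = [1/16, 5/32)
  'e': [0/1 + 1/4*5/8, 0/1 + 1/4*1/1) = [5/32, 1/4) <- contains code 13/64
  emit 'e', narrow to [5/32, 1/4)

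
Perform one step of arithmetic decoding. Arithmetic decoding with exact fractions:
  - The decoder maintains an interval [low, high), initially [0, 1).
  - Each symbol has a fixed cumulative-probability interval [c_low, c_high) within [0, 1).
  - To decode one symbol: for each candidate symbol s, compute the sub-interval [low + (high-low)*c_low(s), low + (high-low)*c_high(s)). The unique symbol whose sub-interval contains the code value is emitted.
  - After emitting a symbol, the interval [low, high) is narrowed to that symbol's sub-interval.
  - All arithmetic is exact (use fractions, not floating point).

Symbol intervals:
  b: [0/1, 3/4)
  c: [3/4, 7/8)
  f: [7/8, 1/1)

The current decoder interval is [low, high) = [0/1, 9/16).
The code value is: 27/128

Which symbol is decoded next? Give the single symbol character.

Interval width = high − low = 9/16 − 0/1 = 9/16
Scaled code = (code − low) / width = (27/128 − 0/1) / 9/16 = 3/8
  b: [0/1, 3/4) ← scaled code falls here ✓
  c: [3/4, 7/8) 
  f: [7/8, 1/1) 

Answer: b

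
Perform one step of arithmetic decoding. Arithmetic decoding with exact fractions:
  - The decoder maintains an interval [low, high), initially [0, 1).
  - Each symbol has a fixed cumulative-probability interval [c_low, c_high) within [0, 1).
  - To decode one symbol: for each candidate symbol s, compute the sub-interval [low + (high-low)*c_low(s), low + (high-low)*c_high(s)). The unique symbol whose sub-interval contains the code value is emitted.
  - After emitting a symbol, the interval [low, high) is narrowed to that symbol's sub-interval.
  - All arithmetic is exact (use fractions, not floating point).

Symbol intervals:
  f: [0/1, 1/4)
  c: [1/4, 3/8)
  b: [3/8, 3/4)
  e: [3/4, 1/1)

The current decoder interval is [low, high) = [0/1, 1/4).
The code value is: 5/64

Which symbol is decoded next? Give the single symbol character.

Answer: c

Derivation:
Interval width = high − low = 1/4 − 0/1 = 1/4
Scaled code = (code − low) / width = (5/64 − 0/1) / 1/4 = 5/16
  f: [0/1, 1/4) 
  c: [1/4, 3/8) ← scaled code falls here ✓
  b: [3/8, 3/4) 
  e: [3/4, 1/1) 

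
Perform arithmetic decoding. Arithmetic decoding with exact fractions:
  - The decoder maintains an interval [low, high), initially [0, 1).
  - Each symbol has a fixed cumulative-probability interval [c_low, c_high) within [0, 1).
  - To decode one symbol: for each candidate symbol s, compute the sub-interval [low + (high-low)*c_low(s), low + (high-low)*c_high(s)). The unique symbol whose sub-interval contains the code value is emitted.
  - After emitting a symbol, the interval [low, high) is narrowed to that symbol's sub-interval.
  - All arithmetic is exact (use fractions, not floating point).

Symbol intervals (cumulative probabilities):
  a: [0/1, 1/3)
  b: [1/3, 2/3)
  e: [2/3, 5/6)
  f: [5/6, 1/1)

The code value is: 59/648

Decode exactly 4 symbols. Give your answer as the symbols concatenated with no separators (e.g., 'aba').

Answer: aaef

Derivation:
Step 1: interval [0/1, 1/1), width = 1/1 - 0/1 = 1/1
  'a': [0/1 + 1/1*0/1, 0/1 + 1/1*1/3) = [0/1, 1/3) <- contains code 59/648
  'b': [0/1 + 1/1*1/3, 0/1 + 1/1*2/3) = [1/3, 2/3)
  'e': [0/1 + 1/1*2/3, 0/1 + 1/1*5/6) = [2/3, 5/6)
  'f': [0/1 + 1/1*5/6, 0/1 + 1/1*1/1) = [5/6, 1/1)
  emit 'a', narrow to [0/1, 1/3)
Step 2: interval [0/1, 1/3), width = 1/3 - 0/1 = 1/3
  'a': [0/1 + 1/3*0/1, 0/1 + 1/3*1/3) = [0/1, 1/9) <- contains code 59/648
  'b': [0/1 + 1/3*1/3, 0/1 + 1/3*2/3) = [1/9, 2/9)
  'e': [0/1 + 1/3*2/3, 0/1 + 1/3*5/6) = [2/9, 5/18)
  'f': [0/1 + 1/3*5/6, 0/1 + 1/3*1/1) = [5/18, 1/3)
  emit 'a', narrow to [0/1, 1/9)
Step 3: interval [0/1, 1/9), width = 1/9 - 0/1 = 1/9
  'a': [0/1 + 1/9*0/1, 0/1 + 1/9*1/3) = [0/1, 1/27)
  'b': [0/1 + 1/9*1/3, 0/1 + 1/9*2/3) = [1/27, 2/27)
  'e': [0/1 + 1/9*2/3, 0/1 + 1/9*5/6) = [2/27, 5/54) <- contains code 59/648
  'f': [0/1 + 1/9*5/6, 0/1 + 1/9*1/1) = [5/54, 1/9)
  emit 'e', narrow to [2/27, 5/54)
Step 4: interval [2/27, 5/54), width = 5/54 - 2/27 = 1/54
  'a': [2/27 + 1/54*0/1, 2/27 + 1/54*1/3) = [2/27, 13/162)
  'b': [2/27 + 1/54*1/3, 2/27 + 1/54*2/3) = [13/162, 7/81)
  'e': [2/27 + 1/54*2/3, 2/27 + 1/54*5/6) = [7/81, 29/324)
  'f': [2/27 + 1/54*5/6, 2/27 + 1/54*1/1) = [29/324, 5/54) <- contains code 59/648
  emit 'f', narrow to [29/324, 5/54)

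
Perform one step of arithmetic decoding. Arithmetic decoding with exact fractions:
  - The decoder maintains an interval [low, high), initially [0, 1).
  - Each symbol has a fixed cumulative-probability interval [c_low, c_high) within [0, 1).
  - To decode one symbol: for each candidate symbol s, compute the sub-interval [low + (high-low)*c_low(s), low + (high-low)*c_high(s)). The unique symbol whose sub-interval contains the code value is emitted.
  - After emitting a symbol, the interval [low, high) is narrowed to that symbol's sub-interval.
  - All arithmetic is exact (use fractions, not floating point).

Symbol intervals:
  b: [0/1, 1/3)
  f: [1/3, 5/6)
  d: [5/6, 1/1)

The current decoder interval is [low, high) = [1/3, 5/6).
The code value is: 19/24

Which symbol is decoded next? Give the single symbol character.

Answer: d

Derivation:
Interval width = high − low = 5/6 − 1/3 = 1/2
Scaled code = (code − low) / width = (19/24 − 1/3) / 1/2 = 11/12
  b: [0/1, 1/3) 
  f: [1/3, 5/6) 
  d: [5/6, 1/1) ← scaled code falls here ✓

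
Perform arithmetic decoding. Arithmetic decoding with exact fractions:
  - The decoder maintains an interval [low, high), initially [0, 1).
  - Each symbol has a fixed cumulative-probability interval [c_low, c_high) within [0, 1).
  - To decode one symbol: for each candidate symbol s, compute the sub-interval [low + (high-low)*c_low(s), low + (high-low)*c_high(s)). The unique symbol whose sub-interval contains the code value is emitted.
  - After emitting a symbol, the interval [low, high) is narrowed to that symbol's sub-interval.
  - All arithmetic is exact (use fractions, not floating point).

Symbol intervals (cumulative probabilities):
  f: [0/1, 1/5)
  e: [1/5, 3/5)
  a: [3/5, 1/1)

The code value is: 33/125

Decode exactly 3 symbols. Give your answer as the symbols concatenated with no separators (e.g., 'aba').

Step 1: interval [0/1, 1/1), width = 1/1 - 0/1 = 1/1
  'f': [0/1 + 1/1*0/1, 0/1 + 1/1*1/5) = [0/1, 1/5)
  'e': [0/1 + 1/1*1/5, 0/1 + 1/1*3/5) = [1/5, 3/5) <- contains code 33/125
  'a': [0/1 + 1/1*3/5, 0/1 + 1/1*1/1) = [3/5, 1/1)
  emit 'e', narrow to [1/5, 3/5)
Step 2: interval [1/5, 3/5), width = 3/5 - 1/5 = 2/5
  'f': [1/5 + 2/5*0/1, 1/5 + 2/5*1/5) = [1/5, 7/25) <- contains code 33/125
  'e': [1/5 + 2/5*1/5, 1/5 + 2/5*3/5) = [7/25, 11/25)
  'a': [1/5 + 2/5*3/5, 1/5 + 2/5*1/1) = [11/25, 3/5)
  emit 'f', narrow to [1/5, 7/25)
Step 3: interval [1/5, 7/25), width = 7/25 - 1/5 = 2/25
  'f': [1/5 + 2/25*0/1, 1/5 + 2/25*1/5) = [1/5, 27/125)
  'e': [1/5 + 2/25*1/5, 1/5 + 2/25*3/5) = [27/125, 31/125)
  'a': [1/5 + 2/25*3/5, 1/5 + 2/25*1/1) = [31/125, 7/25) <- contains code 33/125
  emit 'a', narrow to [31/125, 7/25)

Answer: efa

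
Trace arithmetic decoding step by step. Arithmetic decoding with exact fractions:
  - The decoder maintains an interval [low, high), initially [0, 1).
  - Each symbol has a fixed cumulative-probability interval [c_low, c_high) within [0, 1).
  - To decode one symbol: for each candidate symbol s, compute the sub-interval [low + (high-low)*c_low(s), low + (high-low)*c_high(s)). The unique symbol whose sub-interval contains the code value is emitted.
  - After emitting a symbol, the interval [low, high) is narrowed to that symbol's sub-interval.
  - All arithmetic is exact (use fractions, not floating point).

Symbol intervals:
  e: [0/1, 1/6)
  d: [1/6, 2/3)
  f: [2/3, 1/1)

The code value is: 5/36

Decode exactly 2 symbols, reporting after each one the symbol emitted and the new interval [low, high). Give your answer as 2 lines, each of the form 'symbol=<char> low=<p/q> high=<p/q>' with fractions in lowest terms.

Answer: symbol=e low=0/1 high=1/6
symbol=f low=1/9 high=1/6

Derivation:
Step 1: interval [0/1, 1/1), width = 1/1 - 0/1 = 1/1
  'e': [0/1 + 1/1*0/1, 0/1 + 1/1*1/6) = [0/1, 1/6) <- contains code 5/36
  'd': [0/1 + 1/1*1/6, 0/1 + 1/1*2/3) = [1/6, 2/3)
  'f': [0/1 + 1/1*2/3, 0/1 + 1/1*1/1) = [2/3, 1/1)
  emit 'e', narrow to [0/1, 1/6)
Step 2: interval [0/1, 1/6), width = 1/6 - 0/1 = 1/6
  'e': [0/1 + 1/6*0/1, 0/1 + 1/6*1/6) = [0/1, 1/36)
  'd': [0/1 + 1/6*1/6, 0/1 + 1/6*2/3) = [1/36, 1/9)
  'f': [0/1 + 1/6*2/3, 0/1 + 1/6*1/1) = [1/9, 1/6) <- contains code 5/36
  emit 'f', narrow to [1/9, 1/6)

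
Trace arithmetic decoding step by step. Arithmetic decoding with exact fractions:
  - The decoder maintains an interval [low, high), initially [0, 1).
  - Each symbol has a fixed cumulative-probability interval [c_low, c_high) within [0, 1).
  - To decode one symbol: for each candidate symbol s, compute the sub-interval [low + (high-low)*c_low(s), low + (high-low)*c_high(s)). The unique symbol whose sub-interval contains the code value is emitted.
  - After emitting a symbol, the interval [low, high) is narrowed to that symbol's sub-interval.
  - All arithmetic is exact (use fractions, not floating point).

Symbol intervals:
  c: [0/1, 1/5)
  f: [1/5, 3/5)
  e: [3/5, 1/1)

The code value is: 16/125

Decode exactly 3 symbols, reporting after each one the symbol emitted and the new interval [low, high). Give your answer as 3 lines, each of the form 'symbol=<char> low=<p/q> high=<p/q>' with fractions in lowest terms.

Answer: symbol=c low=0/1 high=1/5
symbol=e low=3/25 high=1/5
symbol=c low=3/25 high=17/125

Derivation:
Step 1: interval [0/1, 1/1), width = 1/1 - 0/1 = 1/1
  'c': [0/1 + 1/1*0/1, 0/1 + 1/1*1/5) = [0/1, 1/5) <- contains code 16/125
  'f': [0/1 + 1/1*1/5, 0/1 + 1/1*3/5) = [1/5, 3/5)
  'e': [0/1 + 1/1*3/5, 0/1 + 1/1*1/1) = [3/5, 1/1)
  emit 'c', narrow to [0/1, 1/5)
Step 2: interval [0/1, 1/5), width = 1/5 - 0/1 = 1/5
  'c': [0/1 + 1/5*0/1, 0/1 + 1/5*1/5) = [0/1, 1/25)
  'f': [0/1 + 1/5*1/5, 0/1 + 1/5*3/5) = [1/25, 3/25)
  'e': [0/1 + 1/5*3/5, 0/1 + 1/5*1/1) = [3/25, 1/5) <- contains code 16/125
  emit 'e', narrow to [3/25, 1/5)
Step 3: interval [3/25, 1/5), width = 1/5 - 3/25 = 2/25
  'c': [3/25 + 2/25*0/1, 3/25 + 2/25*1/5) = [3/25, 17/125) <- contains code 16/125
  'f': [3/25 + 2/25*1/5, 3/25 + 2/25*3/5) = [17/125, 21/125)
  'e': [3/25 + 2/25*3/5, 3/25 + 2/25*1/1) = [21/125, 1/5)
  emit 'c', narrow to [3/25, 17/125)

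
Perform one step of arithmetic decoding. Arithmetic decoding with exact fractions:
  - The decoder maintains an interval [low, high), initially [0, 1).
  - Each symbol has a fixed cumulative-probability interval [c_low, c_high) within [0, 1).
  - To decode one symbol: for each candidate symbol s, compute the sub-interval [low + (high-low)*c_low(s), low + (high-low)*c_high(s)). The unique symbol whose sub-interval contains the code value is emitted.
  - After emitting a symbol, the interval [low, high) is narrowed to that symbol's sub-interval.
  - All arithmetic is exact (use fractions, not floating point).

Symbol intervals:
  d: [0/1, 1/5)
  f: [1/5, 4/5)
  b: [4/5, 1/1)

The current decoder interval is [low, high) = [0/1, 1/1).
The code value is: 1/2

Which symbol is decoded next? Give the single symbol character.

Answer: f

Derivation:
Interval width = high − low = 1/1 − 0/1 = 1/1
Scaled code = (code − low) / width = (1/2 − 0/1) / 1/1 = 1/2
  d: [0/1, 1/5) 
  f: [1/5, 4/5) ← scaled code falls here ✓
  b: [4/5, 1/1) 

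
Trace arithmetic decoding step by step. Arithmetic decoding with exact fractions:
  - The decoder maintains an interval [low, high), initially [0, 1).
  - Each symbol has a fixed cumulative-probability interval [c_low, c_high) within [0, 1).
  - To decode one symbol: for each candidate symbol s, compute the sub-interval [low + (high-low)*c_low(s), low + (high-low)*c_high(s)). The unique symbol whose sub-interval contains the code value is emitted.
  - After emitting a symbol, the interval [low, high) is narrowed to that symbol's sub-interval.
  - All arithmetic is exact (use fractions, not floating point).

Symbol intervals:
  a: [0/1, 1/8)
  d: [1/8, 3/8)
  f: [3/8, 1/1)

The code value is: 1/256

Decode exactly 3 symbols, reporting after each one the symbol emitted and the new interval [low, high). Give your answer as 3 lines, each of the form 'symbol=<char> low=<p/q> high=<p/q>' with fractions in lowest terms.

Step 1: interval [0/1, 1/1), width = 1/1 - 0/1 = 1/1
  'a': [0/1 + 1/1*0/1, 0/1 + 1/1*1/8) = [0/1, 1/8) <- contains code 1/256
  'd': [0/1 + 1/1*1/8, 0/1 + 1/1*3/8) = [1/8, 3/8)
  'f': [0/1 + 1/1*3/8, 0/1 + 1/1*1/1) = [3/8, 1/1)
  emit 'a', narrow to [0/1, 1/8)
Step 2: interval [0/1, 1/8), width = 1/8 - 0/1 = 1/8
  'a': [0/1 + 1/8*0/1, 0/1 + 1/8*1/8) = [0/1, 1/64) <- contains code 1/256
  'd': [0/1 + 1/8*1/8, 0/1 + 1/8*3/8) = [1/64, 3/64)
  'f': [0/1 + 1/8*3/8, 0/1 + 1/8*1/1) = [3/64, 1/8)
  emit 'a', narrow to [0/1, 1/64)
Step 3: interval [0/1, 1/64), width = 1/64 - 0/1 = 1/64
  'a': [0/1 + 1/64*0/1, 0/1 + 1/64*1/8) = [0/1, 1/512)
  'd': [0/1 + 1/64*1/8, 0/1 + 1/64*3/8) = [1/512, 3/512) <- contains code 1/256
  'f': [0/1 + 1/64*3/8, 0/1 + 1/64*1/1) = [3/512, 1/64)
  emit 'd', narrow to [1/512, 3/512)

Answer: symbol=a low=0/1 high=1/8
symbol=a low=0/1 high=1/64
symbol=d low=1/512 high=3/512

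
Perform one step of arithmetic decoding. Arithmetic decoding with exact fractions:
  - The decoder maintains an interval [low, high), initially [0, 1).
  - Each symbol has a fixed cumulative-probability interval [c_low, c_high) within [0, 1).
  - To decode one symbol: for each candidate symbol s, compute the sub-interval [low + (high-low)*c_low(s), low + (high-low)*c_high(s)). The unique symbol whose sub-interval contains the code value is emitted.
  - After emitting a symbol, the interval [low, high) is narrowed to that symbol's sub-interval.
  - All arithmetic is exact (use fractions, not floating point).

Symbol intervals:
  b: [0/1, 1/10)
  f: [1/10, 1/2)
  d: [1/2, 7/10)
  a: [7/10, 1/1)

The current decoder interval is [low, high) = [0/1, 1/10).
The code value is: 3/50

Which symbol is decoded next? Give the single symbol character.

Interval width = high − low = 1/10 − 0/1 = 1/10
Scaled code = (code − low) / width = (3/50 − 0/1) / 1/10 = 3/5
  b: [0/1, 1/10) 
  f: [1/10, 1/2) 
  d: [1/2, 7/10) ← scaled code falls here ✓
  a: [7/10, 1/1) 

Answer: d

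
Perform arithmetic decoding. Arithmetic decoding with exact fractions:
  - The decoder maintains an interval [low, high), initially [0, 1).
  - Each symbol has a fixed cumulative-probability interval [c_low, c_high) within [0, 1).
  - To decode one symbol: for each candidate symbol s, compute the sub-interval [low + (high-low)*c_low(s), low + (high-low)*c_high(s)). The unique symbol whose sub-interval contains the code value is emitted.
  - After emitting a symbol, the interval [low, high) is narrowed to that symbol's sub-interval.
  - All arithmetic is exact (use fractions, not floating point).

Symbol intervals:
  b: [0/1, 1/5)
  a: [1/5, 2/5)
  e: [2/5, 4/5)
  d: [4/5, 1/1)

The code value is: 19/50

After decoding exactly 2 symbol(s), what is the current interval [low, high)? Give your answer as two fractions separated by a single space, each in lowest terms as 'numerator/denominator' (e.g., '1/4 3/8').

Answer: 9/25 2/5

Derivation:
Step 1: interval [0/1, 1/1), width = 1/1 - 0/1 = 1/1
  'b': [0/1 + 1/1*0/1, 0/1 + 1/1*1/5) = [0/1, 1/5)
  'a': [0/1 + 1/1*1/5, 0/1 + 1/1*2/5) = [1/5, 2/5) <- contains code 19/50
  'e': [0/1 + 1/1*2/5, 0/1 + 1/1*4/5) = [2/5, 4/5)
  'd': [0/1 + 1/1*4/5, 0/1 + 1/1*1/1) = [4/5, 1/1)
  emit 'a', narrow to [1/5, 2/5)
Step 2: interval [1/5, 2/5), width = 2/5 - 1/5 = 1/5
  'b': [1/5 + 1/5*0/1, 1/5 + 1/5*1/5) = [1/5, 6/25)
  'a': [1/5 + 1/5*1/5, 1/5 + 1/5*2/5) = [6/25, 7/25)
  'e': [1/5 + 1/5*2/5, 1/5 + 1/5*4/5) = [7/25, 9/25)
  'd': [1/5 + 1/5*4/5, 1/5 + 1/5*1/1) = [9/25, 2/5) <- contains code 19/50
  emit 'd', narrow to [9/25, 2/5)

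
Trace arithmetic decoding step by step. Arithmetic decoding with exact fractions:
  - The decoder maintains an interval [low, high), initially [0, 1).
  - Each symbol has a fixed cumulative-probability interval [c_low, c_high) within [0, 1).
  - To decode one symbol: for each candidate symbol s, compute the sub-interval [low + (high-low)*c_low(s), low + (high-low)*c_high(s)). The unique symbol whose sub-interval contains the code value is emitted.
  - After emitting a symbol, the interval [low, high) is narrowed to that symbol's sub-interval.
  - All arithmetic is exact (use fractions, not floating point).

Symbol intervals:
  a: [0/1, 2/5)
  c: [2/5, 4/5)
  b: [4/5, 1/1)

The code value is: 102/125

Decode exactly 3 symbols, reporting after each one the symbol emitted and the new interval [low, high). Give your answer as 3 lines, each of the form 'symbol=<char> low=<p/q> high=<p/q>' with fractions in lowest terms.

Answer: symbol=b low=4/5 high=1/1
symbol=a low=4/5 high=22/25
symbol=a low=4/5 high=104/125

Derivation:
Step 1: interval [0/1, 1/1), width = 1/1 - 0/1 = 1/1
  'a': [0/1 + 1/1*0/1, 0/1 + 1/1*2/5) = [0/1, 2/5)
  'c': [0/1 + 1/1*2/5, 0/1 + 1/1*4/5) = [2/5, 4/5)
  'b': [0/1 + 1/1*4/5, 0/1 + 1/1*1/1) = [4/5, 1/1) <- contains code 102/125
  emit 'b', narrow to [4/5, 1/1)
Step 2: interval [4/5, 1/1), width = 1/1 - 4/5 = 1/5
  'a': [4/5 + 1/5*0/1, 4/5 + 1/5*2/5) = [4/5, 22/25) <- contains code 102/125
  'c': [4/5 + 1/5*2/5, 4/5 + 1/5*4/5) = [22/25, 24/25)
  'b': [4/5 + 1/5*4/5, 4/5 + 1/5*1/1) = [24/25, 1/1)
  emit 'a', narrow to [4/5, 22/25)
Step 3: interval [4/5, 22/25), width = 22/25 - 4/5 = 2/25
  'a': [4/5 + 2/25*0/1, 4/5 + 2/25*2/5) = [4/5, 104/125) <- contains code 102/125
  'c': [4/5 + 2/25*2/5, 4/5 + 2/25*4/5) = [104/125, 108/125)
  'b': [4/5 + 2/25*4/5, 4/5 + 2/25*1/1) = [108/125, 22/25)
  emit 'a', narrow to [4/5, 104/125)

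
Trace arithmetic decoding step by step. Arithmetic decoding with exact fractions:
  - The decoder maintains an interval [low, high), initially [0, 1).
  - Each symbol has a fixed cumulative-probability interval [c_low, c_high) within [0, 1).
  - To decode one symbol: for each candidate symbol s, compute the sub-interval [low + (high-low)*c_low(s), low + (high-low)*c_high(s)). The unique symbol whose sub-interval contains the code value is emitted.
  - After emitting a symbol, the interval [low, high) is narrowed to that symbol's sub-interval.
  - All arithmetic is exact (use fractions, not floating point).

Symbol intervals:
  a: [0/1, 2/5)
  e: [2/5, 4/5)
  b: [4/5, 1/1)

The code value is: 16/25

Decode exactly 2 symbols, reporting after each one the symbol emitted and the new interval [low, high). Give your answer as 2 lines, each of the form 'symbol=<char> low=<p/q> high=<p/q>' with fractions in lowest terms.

Answer: symbol=e low=2/5 high=4/5
symbol=e low=14/25 high=18/25

Derivation:
Step 1: interval [0/1, 1/1), width = 1/1 - 0/1 = 1/1
  'a': [0/1 + 1/1*0/1, 0/1 + 1/1*2/5) = [0/1, 2/5)
  'e': [0/1 + 1/1*2/5, 0/1 + 1/1*4/5) = [2/5, 4/5) <- contains code 16/25
  'b': [0/1 + 1/1*4/5, 0/1 + 1/1*1/1) = [4/5, 1/1)
  emit 'e', narrow to [2/5, 4/5)
Step 2: interval [2/5, 4/5), width = 4/5 - 2/5 = 2/5
  'a': [2/5 + 2/5*0/1, 2/5 + 2/5*2/5) = [2/5, 14/25)
  'e': [2/5 + 2/5*2/5, 2/5 + 2/5*4/5) = [14/25, 18/25) <- contains code 16/25
  'b': [2/5 + 2/5*4/5, 2/5 + 2/5*1/1) = [18/25, 4/5)
  emit 'e', narrow to [14/25, 18/25)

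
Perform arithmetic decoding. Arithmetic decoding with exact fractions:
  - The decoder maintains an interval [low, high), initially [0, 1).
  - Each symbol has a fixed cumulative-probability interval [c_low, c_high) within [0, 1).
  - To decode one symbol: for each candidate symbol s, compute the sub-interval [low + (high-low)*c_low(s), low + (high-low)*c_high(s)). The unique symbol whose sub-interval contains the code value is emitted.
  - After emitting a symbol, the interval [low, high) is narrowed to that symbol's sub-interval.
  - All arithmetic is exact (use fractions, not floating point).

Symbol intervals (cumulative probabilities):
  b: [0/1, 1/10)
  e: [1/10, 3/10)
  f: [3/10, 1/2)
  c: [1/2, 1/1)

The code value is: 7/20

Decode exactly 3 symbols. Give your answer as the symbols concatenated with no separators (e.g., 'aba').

Step 1: interval [0/1, 1/1), width = 1/1 - 0/1 = 1/1
  'b': [0/1 + 1/1*0/1, 0/1 + 1/1*1/10) = [0/1, 1/10)
  'e': [0/1 + 1/1*1/10, 0/1 + 1/1*3/10) = [1/10, 3/10)
  'f': [0/1 + 1/1*3/10, 0/1 + 1/1*1/2) = [3/10, 1/2) <- contains code 7/20
  'c': [0/1 + 1/1*1/2, 0/1 + 1/1*1/1) = [1/2, 1/1)
  emit 'f', narrow to [3/10, 1/2)
Step 2: interval [3/10, 1/2), width = 1/2 - 3/10 = 1/5
  'b': [3/10 + 1/5*0/1, 3/10 + 1/5*1/10) = [3/10, 8/25)
  'e': [3/10 + 1/5*1/10, 3/10 + 1/5*3/10) = [8/25, 9/25) <- contains code 7/20
  'f': [3/10 + 1/5*3/10, 3/10 + 1/5*1/2) = [9/25, 2/5)
  'c': [3/10 + 1/5*1/2, 3/10 + 1/5*1/1) = [2/5, 1/2)
  emit 'e', narrow to [8/25, 9/25)
Step 3: interval [8/25, 9/25), width = 9/25 - 8/25 = 1/25
  'b': [8/25 + 1/25*0/1, 8/25 + 1/25*1/10) = [8/25, 81/250)
  'e': [8/25 + 1/25*1/10, 8/25 + 1/25*3/10) = [81/250, 83/250)
  'f': [8/25 + 1/25*3/10, 8/25 + 1/25*1/2) = [83/250, 17/50)
  'c': [8/25 + 1/25*1/2, 8/25 + 1/25*1/1) = [17/50, 9/25) <- contains code 7/20
  emit 'c', narrow to [17/50, 9/25)

Answer: fec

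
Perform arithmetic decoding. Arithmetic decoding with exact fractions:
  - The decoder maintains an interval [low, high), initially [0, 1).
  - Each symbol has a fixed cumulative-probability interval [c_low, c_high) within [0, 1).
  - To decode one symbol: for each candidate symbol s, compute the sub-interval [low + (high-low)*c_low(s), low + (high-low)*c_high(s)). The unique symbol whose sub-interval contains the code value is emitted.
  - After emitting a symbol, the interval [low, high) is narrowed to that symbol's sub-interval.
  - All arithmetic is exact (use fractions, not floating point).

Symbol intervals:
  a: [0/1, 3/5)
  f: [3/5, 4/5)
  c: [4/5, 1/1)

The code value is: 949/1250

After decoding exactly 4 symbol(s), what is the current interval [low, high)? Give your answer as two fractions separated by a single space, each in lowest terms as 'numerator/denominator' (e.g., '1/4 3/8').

Step 1: interval [0/1, 1/1), width = 1/1 - 0/1 = 1/1
  'a': [0/1 + 1/1*0/1, 0/1 + 1/1*3/5) = [0/1, 3/5)
  'f': [0/1 + 1/1*3/5, 0/1 + 1/1*4/5) = [3/5, 4/5) <- contains code 949/1250
  'c': [0/1 + 1/1*4/5, 0/1 + 1/1*1/1) = [4/5, 1/1)
  emit 'f', narrow to [3/5, 4/5)
Step 2: interval [3/5, 4/5), width = 4/5 - 3/5 = 1/5
  'a': [3/5 + 1/5*0/1, 3/5 + 1/5*3/5) = [3/5, 18/25)
  'f': [3/5 + 1/5*3/5, 3/5 + 1/5*4/5) = [18/25, 19/25) <- contains code 949/1250
  'c': [3/5 + 1/5*4/5, 3/5 + 1/5*1/1) = [19/25, 4/5)
  emit 'f', narrow to [18/25, 19/25)
Step 3: interval [18/25, 19/25), width = 19/25 - 18/25 = 1/25
  'a': [18/25 + 1/25*0/1, 18/25 + 1/25*3/5) = [18/25, 93/125)
  'f': [18/25 + 1/25*3/5, 18/25 + 1/25*4/5) = [93/125, 94/125)
  'c': [18/25 + 1/25*4/5, 18/25 + 1/25*1/1) = [94/125, 19/25) <- contains code 949/1250
  emit 'c', narrow to [94/125, 19/25)
Step 4: interval [94/125, 19/25), width = 19/25 - 94/125 = 1/125
  'a': [94/125 + 1/125*0/1, 94/125 + 1/125*3/5) = [94/125, 473/625)
  'f': [94/125 + 1/125*3/5, 94/125 + 1/125*4/5) = [473/625, 474/625)
  'c': [94/125 + 1/125*4/5, 94/125 + 1/125*1/1) = [474/625, 19/25) <- contains code 949/1250
  emit 'c', narrow to [474/625, 19/25)

Answer: 474/625 19/25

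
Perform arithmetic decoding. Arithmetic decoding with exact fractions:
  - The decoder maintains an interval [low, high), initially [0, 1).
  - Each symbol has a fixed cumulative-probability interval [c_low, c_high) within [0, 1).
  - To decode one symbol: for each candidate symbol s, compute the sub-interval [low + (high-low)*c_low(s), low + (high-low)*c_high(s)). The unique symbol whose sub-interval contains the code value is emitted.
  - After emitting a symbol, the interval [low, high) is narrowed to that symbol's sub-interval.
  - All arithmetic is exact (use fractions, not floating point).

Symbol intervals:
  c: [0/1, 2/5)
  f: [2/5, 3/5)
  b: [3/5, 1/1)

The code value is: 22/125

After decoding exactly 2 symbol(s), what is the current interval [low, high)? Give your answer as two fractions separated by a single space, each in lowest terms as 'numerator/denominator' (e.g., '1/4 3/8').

Answer: 4/25 6/25

Derivation:
Step 1: interval [0/1, 1/1), width = 1/1 - 0/1 = 1/1
  'c': [0/1 + 1/1*0/1, 0/1 + 1/1*2/5) = [0/1, 2/5) <- contains code 22/125
  'f': [0/1 + 1/1*2/5, 0/1 + 1/1*3/5) = [2/5, 3/5)
  'b': [0/1 + 1/1*3/5, 0/1 + 1/1*1/1) = [3/5, 1/1)
  emit 'c', narrow to [0/1, 2/5)
Step 2: interval [0/1, 2/5), width = 2/5 - 0/1 = 2/5
  'c': [0/1 + 2/5*0/1, 0/1 + 2/5*2/5) = [0/1, 4/25)
  'f': [0/1 + 2/5*2/5, 0/1 + 2/5*3/5) = [4/25, 6/25) <- contains code 22/125
  'b': [0/1 + 2/5*3/5, 0/1 + 2/5*1/1) = [6/25, 2/5)
  emit 'f', narrow to [4/25, 6/25)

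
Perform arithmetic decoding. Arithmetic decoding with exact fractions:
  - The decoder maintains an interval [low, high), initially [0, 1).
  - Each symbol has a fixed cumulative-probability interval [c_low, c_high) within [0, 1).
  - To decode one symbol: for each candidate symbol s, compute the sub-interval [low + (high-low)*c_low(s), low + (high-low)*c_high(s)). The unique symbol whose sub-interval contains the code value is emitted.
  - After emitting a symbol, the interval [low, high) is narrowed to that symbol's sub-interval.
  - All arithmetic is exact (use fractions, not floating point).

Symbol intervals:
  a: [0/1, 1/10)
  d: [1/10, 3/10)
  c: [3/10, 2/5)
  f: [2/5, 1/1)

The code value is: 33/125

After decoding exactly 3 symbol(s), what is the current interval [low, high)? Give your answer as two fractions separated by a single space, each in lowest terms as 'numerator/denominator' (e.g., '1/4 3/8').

Answer: 57/250 3/10

Derivation:
Step 1: interval [0/1, 1/1), width = 1/1 - 0/1 = 1/1
  'a': [0/1 + 1/1*0/1, 0/1 + 1/1*1/10) = [0/1, 1/10)
  'd': [0/1 + 1/1*1/10, 0/1 + 1/1*3/10) = [1/10, 3/10) <- contains code 33/125
  'c': [0/1 + 1/1*3/10, 0/1 + 1/1*2/5) = [3/10, 2/5)
  'f': [0/1 + 1/1*2/5, 0/1 + 1/1*1/1) = [2/5, 1/1)
  emit 'd', narrow to [1/10, 3/10)
Step 2: interval [1/10, 3/10), width = 3/10 - 1/10 = 1/5
  'a': [1/10 + 1/5*0/1, 1/10 + 1/5*1/10) = [1/10, 3/25)
  'd': [1/10 + 1/5*1/10, 1/10 + 1/5*3/10) = [3/25, 4/25)
  'c': [1/10 + 1/5*3/10, 1/10 + 1/5*2/5) = [4/25, 9/50)
  'f': [1/10 + 1/5*2/5, 1/10 + 1/5*1/1) = [9/50, 3/10) <- contains code 33/125
  emit 'f', narrow to [9/50, 3/10)
Step 3: interval [9/50, 3/10), width = 3/10 - 9/50 = 3/25
  'a': [9/50 + 3/25*0/1, 9/50 + 3/25*1/10) = [9/50, 24/125)
  'd': [9/50 + 3/25*1/10, 9/50 + 3/25*3/10) = [24/125, 27/125)
  'c': [9/50 + 3/25*3/10, 9/50 + 3/25*2/5) = [27/125, 57/250)
  'f': [9/50 + 3/25*2/5, 9/50 + 3/25*1/1) = [57/250, 3/10) <- contains code 33/125
  emit 'f', narrow to [57/250, 3/10)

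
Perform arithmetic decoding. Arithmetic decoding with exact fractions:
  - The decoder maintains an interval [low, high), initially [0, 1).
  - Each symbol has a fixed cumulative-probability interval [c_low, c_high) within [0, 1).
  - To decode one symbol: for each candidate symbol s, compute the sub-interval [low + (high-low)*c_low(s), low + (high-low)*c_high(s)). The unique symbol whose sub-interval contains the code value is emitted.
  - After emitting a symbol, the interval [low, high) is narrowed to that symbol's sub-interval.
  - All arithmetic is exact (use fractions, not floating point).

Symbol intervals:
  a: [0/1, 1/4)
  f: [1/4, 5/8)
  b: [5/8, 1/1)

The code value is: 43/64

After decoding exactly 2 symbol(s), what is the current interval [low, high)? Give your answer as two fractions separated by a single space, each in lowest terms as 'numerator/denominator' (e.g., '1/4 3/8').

Step 1: interval [0/1, 1/1), width = 1/1 - 0/1 = 1/1
  'a': [0/1 + 1/1*0/1, 0/1 + 1/1*1/4) = [0/1, 1/4)
  'f': [0/1 + 1/1*1/4, 0/1 + 1/1*5/8) = [1/4, 5/8)
  'b': [0/1 + 1/1*5/8, 0/1 + 1/1*1/1) = [5/8, 1/1) <- contains code 43/64
  emit 'b', narrow to [5/8, 1/1)
Step 2: interval [5/8, 1/1), width = 1/1 - 5/8 = 3/8
  'a': [5/8 + 3/8*0/1, 5/8 + 3/8*1/4) = [5/8, 23/32) <- contains code 43/64
  'f': [5/8 + 3/8*1/4, 5/8 + 3/8*5/8) = [23/32, 55/64)
  'b': [5/8 + 3/8*5/8, 5/8 + 3/8*1/1) = [55/64, 1/1)
  emit 'a', narrow to [5/8, 23/32)

Answer: 5/8 23/32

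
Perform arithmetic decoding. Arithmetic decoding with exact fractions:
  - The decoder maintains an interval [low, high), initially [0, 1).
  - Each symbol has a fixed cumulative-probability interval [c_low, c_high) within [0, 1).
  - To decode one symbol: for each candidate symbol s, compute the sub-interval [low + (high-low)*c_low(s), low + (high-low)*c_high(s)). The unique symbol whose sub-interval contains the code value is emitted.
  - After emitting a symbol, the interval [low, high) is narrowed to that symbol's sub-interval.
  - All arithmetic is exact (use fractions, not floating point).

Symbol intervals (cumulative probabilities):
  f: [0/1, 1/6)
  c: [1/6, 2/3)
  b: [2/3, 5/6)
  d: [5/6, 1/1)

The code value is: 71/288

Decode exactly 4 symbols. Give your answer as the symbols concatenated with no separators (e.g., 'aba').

Answer: cfdb

Derivation:
Step 1: interval [0/1, 1/1), width = 1/1 - 0/1 = 1/1
  'f': [0/1 + 1/1*0/1, 0/1 + 1/1*1/6) = [0/1, 1/6)
  'c': [0/1 + 1/1*1/6, 0/1 + 1/1*2/3) = [1/6, 2/3) <- contains code 71/288
  'b': [0/1 + 1/1*2/3, 0/1 + 1/1*5/6) = [2/3, 5/6)
  'd': [0/1 + 1/1*5/6, 0/1 + 1/1*1/1) = [5/6, 1/1)
  emit 'c', narrow to [1/6, 2/3)
Step 2: interval [1/6, 2/3), width = 2/3 - 1/6 = 1/2
  'f': [1/6 + 1/2*0/1, 1/6 + 1/2*1/6) = [1/6, 1/4) <- contains code 71/288
  'c': [1/6 + 1/2*1/6, 1/6 + 1/2*2/3) = [1/4, 1/2)
  'b': [1/6 + 1/2*2/3, 1/6 + 1/2*5/6) = [1/2, 7/12)
  'd': [1/6 + 1/2*5/6, 1/6 + 1/2*1/1) = [7/12, 2/3)
  emit 'f', narrow to [1/6, 1/4)
Step 3: interval [1/6, 1/4), width = 1/4 - 1/6 = 1/12
  'f': [1/6 + 1/12*0/1, 1/6 + 1/12*1/6) = [1/6, 13/72)
  'c': [1/6 + 1/12*1/6, 1/6 + 1/12*2/3) = [13/72, 2/9)
  'b': [1/6 + 1/12*2/3, 1/6 + 1/12*5/6) = [2/9, 17/72)
  'd': [1/6 + 1/12*5/6, 1/6 + 1/12*1/1) = [17/72, 1/4) <- contains code 71/288
  emit 'd', narrow to [17/72, 1/4)
Step 4: interval [17/72, 1/4), width = 1/4 - 17/72 = 1/72
  'f': [17/72 + 1/72*0/1, 17/72 + 1/72*1/6) = [17/72, 103/432)
  'c': [17/72 + 1/72*1/6, 17/72 + 1/72*2/3) = [103/432, 53/216)
  'b': [17/72 + 1/72*2/3, 17/72 + 1/72*5/6) = [53/216, 107/432) <- contains code 71/288
  'd': [17/72 + 1/72*5/6, 17/72 + 1/72*1/1) = [107/432, 1/4)
  emit 'b', narrow to [53/216, 107/432)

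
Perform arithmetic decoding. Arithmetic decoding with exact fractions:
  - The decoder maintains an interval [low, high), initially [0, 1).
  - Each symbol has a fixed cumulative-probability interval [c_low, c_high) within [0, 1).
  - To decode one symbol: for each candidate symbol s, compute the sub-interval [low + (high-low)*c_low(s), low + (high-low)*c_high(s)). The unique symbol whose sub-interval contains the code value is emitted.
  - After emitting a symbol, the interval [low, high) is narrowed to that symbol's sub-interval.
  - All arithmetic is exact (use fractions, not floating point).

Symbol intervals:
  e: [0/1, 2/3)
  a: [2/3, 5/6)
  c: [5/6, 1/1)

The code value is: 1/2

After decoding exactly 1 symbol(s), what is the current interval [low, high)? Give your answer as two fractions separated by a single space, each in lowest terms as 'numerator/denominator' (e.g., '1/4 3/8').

Answer: 0/1 2/3

Derivation:
Step 1: interval [0/1, 1/1), width = 1/1 - 0/1 = 1/1
  'e': [0/1 + 1/1*0/1, 0/1 + 1/1*2/3) = [0/1, 2/3) <- contains code 1/2
  'a': [0/1 + 1/1*2/3, 0/1 + 1/1*5/6) = [2/3, 5/6)
  'c': [0/1 + 1/1*5/6, 0/1 + 1/1*1/1) = [5/6, 1/1)
  emit 'e', narrow to [0/1, 2/3)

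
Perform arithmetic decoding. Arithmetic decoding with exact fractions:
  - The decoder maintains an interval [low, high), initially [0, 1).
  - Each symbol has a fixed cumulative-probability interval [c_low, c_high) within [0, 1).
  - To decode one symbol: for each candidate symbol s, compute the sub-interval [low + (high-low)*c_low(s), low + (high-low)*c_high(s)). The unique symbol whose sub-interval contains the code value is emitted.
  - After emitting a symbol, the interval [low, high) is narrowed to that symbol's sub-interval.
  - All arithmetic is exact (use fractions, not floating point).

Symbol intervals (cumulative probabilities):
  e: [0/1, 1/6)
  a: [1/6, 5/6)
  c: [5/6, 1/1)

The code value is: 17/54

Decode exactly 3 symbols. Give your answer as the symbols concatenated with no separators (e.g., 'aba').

Step 1: interval [0/1, 1/1), width = 1/1 - 0/1 = 1/1
  'e': [0/1 + 1/1*0/1, 0/1 + 1/1*1/6) = [0/1, 1/6)
  'a': [0/1 + 1/1*1/6, 0/1 + 1/1*5/6) = [1/6, 5/6) <- contains code 17/54
  'c': [0/1 + 1/1*5/6, 0/1 + 1/1*1/1) = [5/6, 1/1)
  emit 'a', narrow to [1/6, 5/6)
Step 2: interval [1/6, 5/6), width = 5/6 - 1/6 = 2/3
  'e': [1/6 + 2/3*0/1, 1/6 + 2/3*1/6) = [1/6, 5/18)
  'a': [1/6 + 2/3*1/6, 1/6 + 2/3*5/6) = [5/18, 13/18) <- contains code 17/54
  'c': [1/6 + 2/3*5/6, 1/6 + 2/3*1/1) = [13/18, 5/6)
  emit 'a', narrow to [5/18, 13/18)
Step 3: interval [5/18, 13/18), width = 13/18 - 5/18 = 4/9
  'e': [5/18 + 4/9*0/1, 5/18 + 4/9*1/6) = [5/18, 19/54) <- contains code 17/54
  'a': [5/18 + 4/9*1/6, 5/18 + 4/9*5/6) = [19/54, 35/54)
  'c': [5/18 + 4/9*5/6, 5/18 + 4/9*1/1) = [35/54, 13/18)
  emit 'e', narrow to [5/18, 19/54)

Answer: aae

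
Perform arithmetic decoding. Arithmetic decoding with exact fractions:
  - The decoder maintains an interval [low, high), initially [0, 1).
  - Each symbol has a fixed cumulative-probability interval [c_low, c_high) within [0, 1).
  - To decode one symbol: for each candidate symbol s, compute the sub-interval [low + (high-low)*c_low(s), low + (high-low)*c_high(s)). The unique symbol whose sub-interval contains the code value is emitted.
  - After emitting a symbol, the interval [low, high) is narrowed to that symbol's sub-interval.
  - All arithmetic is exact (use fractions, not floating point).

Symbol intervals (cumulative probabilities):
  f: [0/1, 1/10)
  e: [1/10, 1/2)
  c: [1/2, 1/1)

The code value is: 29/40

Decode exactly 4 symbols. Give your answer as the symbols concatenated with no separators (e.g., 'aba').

Answer: cecc

Derivation:
Step 1: interval [0/1, 1/1), width = 1/1 - 0/1 = 1/1
  'f': [0/1 + 1/1*0/1, 0/1 + 1/1*1/10) = [0/1, 1/10)
  'e': [0/1 + 1/1*1/10, 0/1 + 1/1*1/2) = [1/10, 1/2)
  'c': [0/1 + 1/1*1/2, 0/1 + 1/1*1/1) = [1/2, 1/1) <- contains code 29/40
  emit 'c', narrow to [1/2, 1/1)
Step 2: interval [1/2, 1/1), width = 1/1 - 1/2 = 1/2
  'f': [1/2 + 1/2*0/1, 1/2 + 1/2*1/10) = [1/2, 11/20)
  'e': [1/2 + 1/2*1/10, 1/2 + 1/2*1/2) = [11/20, 3/4) <- contains code 29/40
  'c': [1/2 + 1/2*1/2, 1/2 + 1/2*1/1) = [3/4, 1/1)
  emit 'e', narrow to [11/20, 3/4)
Step 3: interval [11/20, 3/4), width = 3/4 - 11/20 = 1/5
  'f': [11/20 + 1/5*0/1, 11/20 + 1/5*1/10) = [11/20, 57/100)
  'e': [11/20 + 1/5*1/10, 11/20 + 1/5*1/2) = [57/100, 13/20)
  'c': [11/20 + 1/5*1/2, 11/20 + 1/5*1/1) = [13/20, 3/4) <- contains code 29/40
  emit 'c', narrow to [13/20, 3/4)
Step 4: interval [13/20, 3/4), width = 3/4 - 13/20 = 1/10
  'f': [13/20 + 1/10*0/1, 13/20 + 1/10*1/10) = [13/20, 33/50)
  'e': [13/20 + 1/10*1/10, 13/20 + 1/10*1/2) = [33/50, 7/10)
  'c': [13/20 + 1/10*1/2, 13/20 + 1/10*1/1) = [7/10, 3/4) <- contains code 29/40
  emit 'c', narrow to [7/10, 3/4)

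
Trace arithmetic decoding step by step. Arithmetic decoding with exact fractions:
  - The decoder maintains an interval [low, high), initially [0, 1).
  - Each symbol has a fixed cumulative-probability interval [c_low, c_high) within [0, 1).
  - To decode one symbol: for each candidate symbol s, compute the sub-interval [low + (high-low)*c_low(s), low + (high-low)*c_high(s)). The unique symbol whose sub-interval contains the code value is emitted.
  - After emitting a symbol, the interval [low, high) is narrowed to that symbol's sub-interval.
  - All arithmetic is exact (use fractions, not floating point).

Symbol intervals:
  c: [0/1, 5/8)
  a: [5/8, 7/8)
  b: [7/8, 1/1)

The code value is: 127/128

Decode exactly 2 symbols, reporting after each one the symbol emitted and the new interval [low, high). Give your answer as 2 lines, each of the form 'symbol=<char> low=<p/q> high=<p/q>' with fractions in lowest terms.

Step 1: interval [0/1, 1/1), width = 1/1 - 0/1 = 1/1
  'c': [0/1 + 1/1*0/1, 0/1 + 1/1*5/8) = [0/1, 5/8)
  'a': [0/1 + 1/1*5/8, 0/1 + 1/1*7/8) = [5/8, 7/8)
  'b': [0/1 + 1/1*7/8, 0/1 + 1/1*1/1) = [7/8, 1/1) <- contains code 127/128
  emit 'b', narrow to [7/8, 1/1)
Step 2: interval [7/8, 1/1), width = 1/1 - 7/8 = 1/8
  'c': [7/8 + 1/8*0/1, 7/8 + 1/8*5/8) = [7/8, 61/64)
  'a': [7/8 + 1/8*5/8, 7/8 + 1/8*7/8) = [61/64, 63/64)
  'b': [7/8 + 1/8*7/8, 7/8 + 1/8*1/1) = [63/64, 1/1) <- contains code 127/128
  emit 'b', narrow to [63/64, 1/1)

Answer: symbol=b low=7/8 high=1/1
symbol=b low=63/64 high=1/1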